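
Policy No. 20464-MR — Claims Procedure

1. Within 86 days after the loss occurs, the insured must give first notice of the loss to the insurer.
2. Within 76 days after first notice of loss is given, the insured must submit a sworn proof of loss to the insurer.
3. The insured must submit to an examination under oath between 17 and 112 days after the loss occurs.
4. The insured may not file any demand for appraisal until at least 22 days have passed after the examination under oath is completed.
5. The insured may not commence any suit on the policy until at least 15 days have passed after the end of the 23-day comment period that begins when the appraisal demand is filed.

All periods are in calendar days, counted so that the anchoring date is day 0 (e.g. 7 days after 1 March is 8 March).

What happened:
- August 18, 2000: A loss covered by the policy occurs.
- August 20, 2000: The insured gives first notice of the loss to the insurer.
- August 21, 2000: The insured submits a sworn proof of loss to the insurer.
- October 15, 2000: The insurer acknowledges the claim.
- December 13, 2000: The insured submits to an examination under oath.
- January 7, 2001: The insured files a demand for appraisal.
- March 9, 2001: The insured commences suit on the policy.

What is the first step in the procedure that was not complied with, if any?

Step 3

Step 1 — counting 86 days from August 18, 2000 (when the loss occurs) gives a deadline of November 12, 2000; completed August 20, 2000, before the deadline.
Step 2 — counting 76 days from August 20, 2000 (when first notice of loss is given) gives a deadline of November 4, 2000; done August 21, 2000 — timely.
Step 3 — 17 and 112 days from August 18, 2000 (when the loss occurs) are September 4, 2000 and December 8, 2000 respectively; December 13, 2000 is 5 days past the end of the window.
The analysis stops there.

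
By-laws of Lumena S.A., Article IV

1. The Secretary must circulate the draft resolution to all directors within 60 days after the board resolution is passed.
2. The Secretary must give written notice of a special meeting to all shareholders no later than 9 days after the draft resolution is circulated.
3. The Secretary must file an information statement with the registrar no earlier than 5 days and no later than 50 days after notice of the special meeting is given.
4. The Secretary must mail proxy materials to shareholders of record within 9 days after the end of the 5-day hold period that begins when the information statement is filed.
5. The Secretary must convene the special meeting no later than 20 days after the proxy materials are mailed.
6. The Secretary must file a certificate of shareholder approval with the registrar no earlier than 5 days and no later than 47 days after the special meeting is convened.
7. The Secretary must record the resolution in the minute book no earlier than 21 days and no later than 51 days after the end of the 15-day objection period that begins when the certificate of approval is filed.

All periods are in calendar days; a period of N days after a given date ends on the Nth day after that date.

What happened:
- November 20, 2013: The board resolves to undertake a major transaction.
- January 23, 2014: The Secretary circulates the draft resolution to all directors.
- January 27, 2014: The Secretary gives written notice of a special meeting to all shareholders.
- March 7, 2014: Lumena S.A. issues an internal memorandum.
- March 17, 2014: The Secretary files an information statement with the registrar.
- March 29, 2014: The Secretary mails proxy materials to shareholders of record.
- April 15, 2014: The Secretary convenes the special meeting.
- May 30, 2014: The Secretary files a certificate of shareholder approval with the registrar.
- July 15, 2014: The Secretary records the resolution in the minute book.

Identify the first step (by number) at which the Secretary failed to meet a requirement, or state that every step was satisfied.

Step 1 — counting 60 days from November 20, 2013 (when the board resolution is passed) gives a deadline of January 19, 2014; not done until January 23, 2014, 4 days after the deadline.
The procedure was therefore not followed at step 1.

Step 1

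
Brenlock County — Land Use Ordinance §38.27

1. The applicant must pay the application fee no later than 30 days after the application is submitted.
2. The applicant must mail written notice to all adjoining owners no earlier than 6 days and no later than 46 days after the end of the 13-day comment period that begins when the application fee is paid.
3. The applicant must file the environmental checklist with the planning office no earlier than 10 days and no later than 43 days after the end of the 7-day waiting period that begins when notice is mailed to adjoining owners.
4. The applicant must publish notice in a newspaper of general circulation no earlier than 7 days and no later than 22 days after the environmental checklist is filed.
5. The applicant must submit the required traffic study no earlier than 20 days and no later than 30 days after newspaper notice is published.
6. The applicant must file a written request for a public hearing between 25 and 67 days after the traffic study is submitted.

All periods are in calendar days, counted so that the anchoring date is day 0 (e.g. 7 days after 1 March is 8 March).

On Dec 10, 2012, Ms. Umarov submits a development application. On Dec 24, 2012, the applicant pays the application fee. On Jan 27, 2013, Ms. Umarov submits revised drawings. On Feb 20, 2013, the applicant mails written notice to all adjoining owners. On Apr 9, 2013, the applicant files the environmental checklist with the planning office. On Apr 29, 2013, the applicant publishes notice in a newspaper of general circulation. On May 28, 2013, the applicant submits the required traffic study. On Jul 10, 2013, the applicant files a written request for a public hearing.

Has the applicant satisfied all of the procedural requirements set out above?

Step 1 — counting 30 days from Dec 10, 2012 (when the application is submitted) gives a deadline of Jan 9, 2013; done Dec 24, 2012 — timely.
Step 2 — 6 and 46 days from Jan 6, 2013 (end of the 13-day comment period, which began when the application fee is paid on Dec 24, 2012) are Jan 12, 2013 and Feb 21, 2013 respectively; done Feb 20, 2013 — within the window.
Step 3 — 10 and 43 days from Feb 27, 2013 (end of the 7-day waiting period, which began when notice is mailed to adjoining owners on Feb 20, 2013) are Mar 9, 2013 and Apr 11, 2013 respectively; done Apr 9, 2013, which is between those dates.
Step 4 — 7 and 22 days from Apr 9, 2013 (when the environmental checklist is filed) are Apr 16, 2013 and May 1, 2013 respectively; Apr 29, 2013 falls inside that range.
Step 5 — 20 and 30 days from Apr 29, 2013 (when newspaper notice is published) are May 19, 2013 and May 29, 2013 respectively; May 28, 2013 falls inside that range.
Step 6 — 25 and 67 days from May 28, 2013 (when the traffic study is submitted) are Jun 22, 2013 and Aug 3, 2013 respectively; done Jul 10, 2013, which is between those dates.

Yes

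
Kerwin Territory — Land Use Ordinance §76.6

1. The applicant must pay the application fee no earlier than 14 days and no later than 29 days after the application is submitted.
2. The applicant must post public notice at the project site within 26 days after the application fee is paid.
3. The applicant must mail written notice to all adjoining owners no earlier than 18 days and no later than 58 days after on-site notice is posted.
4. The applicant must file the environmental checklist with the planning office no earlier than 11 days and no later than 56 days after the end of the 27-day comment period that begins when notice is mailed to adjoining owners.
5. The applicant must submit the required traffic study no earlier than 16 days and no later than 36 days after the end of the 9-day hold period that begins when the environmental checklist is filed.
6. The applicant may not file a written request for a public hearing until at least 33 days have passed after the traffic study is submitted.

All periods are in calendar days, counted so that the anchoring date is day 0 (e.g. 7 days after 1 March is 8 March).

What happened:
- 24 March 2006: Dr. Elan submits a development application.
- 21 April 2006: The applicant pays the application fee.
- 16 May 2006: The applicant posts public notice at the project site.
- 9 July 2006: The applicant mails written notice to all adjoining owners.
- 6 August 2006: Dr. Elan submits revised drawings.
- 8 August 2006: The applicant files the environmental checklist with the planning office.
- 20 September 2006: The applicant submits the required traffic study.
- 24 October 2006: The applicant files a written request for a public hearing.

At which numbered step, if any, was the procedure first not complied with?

(1) the permitted window runs from 24 March 2006 + 14 = 7 April 2006 to 24 March 2006 + 29 = 22 April 2006; done 21 April 2006 — within the window.
(2) due by 21 April 2006 + 26 days = 17 May 2006; 16 May 2006 is within that limit.
(3) the permitted window runs from 16 May 2006 + 18 = 3 June 2006 to 16 May 2006 + 58 = 13 July 2006; done 9 July 2006, which is between those dates.
(4) the permitted window runs from 5 August 2006 + 11 = 16 August 2006 to 5 August 2006 + 56 = 30 September 2006; 8 August 2006 is 8 days too early.

Step 4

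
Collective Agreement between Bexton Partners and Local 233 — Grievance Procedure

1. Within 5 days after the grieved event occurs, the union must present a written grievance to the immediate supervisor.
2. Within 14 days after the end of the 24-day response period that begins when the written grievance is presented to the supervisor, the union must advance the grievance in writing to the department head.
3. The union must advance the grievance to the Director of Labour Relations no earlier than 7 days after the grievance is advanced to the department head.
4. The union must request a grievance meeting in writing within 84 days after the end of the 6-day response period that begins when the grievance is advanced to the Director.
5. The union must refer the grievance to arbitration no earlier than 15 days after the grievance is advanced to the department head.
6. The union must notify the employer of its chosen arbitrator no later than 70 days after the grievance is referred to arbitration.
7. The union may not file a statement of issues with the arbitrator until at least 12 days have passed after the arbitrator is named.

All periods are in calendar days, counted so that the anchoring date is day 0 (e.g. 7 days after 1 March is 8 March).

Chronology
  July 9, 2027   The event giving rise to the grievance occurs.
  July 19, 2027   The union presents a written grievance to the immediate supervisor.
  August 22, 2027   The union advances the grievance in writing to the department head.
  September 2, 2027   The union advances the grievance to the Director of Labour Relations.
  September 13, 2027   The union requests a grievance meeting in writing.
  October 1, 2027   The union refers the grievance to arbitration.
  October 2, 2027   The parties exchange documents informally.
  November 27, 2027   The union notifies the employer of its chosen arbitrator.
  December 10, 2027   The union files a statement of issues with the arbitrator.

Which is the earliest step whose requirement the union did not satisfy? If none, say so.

Step 1

(1) due by July 9, 2027 + 5 days = July 14, 2027; July 19, 2027 misses that deadline by 5 days.
Later steps need not be reached.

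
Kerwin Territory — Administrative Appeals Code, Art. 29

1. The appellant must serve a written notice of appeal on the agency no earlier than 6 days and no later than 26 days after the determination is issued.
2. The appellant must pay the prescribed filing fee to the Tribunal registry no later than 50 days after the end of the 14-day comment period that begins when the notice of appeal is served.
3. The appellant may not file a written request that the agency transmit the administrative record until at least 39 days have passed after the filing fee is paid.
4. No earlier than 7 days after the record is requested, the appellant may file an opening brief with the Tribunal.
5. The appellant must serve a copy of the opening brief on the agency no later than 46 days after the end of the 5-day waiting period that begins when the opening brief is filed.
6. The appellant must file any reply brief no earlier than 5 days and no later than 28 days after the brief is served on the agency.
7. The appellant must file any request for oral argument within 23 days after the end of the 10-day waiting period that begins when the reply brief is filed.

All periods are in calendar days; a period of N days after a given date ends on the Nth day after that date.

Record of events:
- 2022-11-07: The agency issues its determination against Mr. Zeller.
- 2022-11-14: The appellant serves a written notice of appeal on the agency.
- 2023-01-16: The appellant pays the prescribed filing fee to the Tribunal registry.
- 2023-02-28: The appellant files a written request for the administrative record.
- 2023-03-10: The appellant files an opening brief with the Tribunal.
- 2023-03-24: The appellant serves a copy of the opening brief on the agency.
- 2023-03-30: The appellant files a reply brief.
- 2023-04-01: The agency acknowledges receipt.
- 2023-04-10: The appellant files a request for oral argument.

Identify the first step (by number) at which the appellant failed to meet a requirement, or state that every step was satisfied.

None — every step was satisfied

Step 1 — 6 and 26 days from 2022-11-07 (when the determination is issued) are 2022-11-13 and 2022-12-03 respectively; done 2022-11-14, which is between those dates.
Step 2 — counting 50 days from 2022-11-28 (end of the 14-day comment period, which began when the notice of appeal is served on 2022-11-14) gives a deadline of 2023-01-17; completed 2023-01-16, before the deadline.
Step 3 — must wait 39 days from 2023-01-16 (when the filing fee is paid), so not before 2023-02-24; done 2023-02-28 — permitted.
Step 4 — must wait 7 days from 2023-02-28 (when the record is requested), so not before 2023-03-07; done 2023-03-10 — permitted.
Step 5 — counting 46 days from 2023-03-15 (end of the 5-day waiting period, which began when the opening brief is filed on 2023-03-10) gives a deadline of 2023-04-30; done 2023-03-24 — timely.
Step 6 — 5 and 28 days from 2023-03-24 (when the brief is served on the agency) are 2023-03-29 and 2023-04-21 respectively; 2023-03-30 falls inside that range.
Step 7 — counting 23 days from 2023-04-09 (end of the 10-day waiting period, which began when the reply brief is filed on 2023-03-30) gives a deadline of 2023-05-02; done 2023-04-10 — timely.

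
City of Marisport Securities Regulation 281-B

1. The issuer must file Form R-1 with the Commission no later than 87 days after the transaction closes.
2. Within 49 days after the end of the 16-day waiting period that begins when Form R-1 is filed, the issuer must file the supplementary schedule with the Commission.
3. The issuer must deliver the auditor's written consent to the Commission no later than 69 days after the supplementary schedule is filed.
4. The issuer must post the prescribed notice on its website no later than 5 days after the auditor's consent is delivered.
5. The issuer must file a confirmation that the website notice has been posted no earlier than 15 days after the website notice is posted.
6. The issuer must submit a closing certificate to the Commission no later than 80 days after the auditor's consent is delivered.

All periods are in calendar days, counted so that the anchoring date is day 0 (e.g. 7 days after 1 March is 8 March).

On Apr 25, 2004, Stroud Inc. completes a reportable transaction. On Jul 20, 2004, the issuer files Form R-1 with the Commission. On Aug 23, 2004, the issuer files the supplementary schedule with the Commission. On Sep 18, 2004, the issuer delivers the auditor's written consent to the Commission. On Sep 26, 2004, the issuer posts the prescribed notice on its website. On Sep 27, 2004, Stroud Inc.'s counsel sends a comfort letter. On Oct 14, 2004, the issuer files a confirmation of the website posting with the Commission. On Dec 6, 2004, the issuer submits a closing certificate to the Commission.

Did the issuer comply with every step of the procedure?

Step 1 — counting 87 days from Apr 25, 2004 (when the transaction closes) gives a deadline of Jul 21, 2004; completed Jul 20, 2004, before the deadline.
Step 2 — counting 49 days from Aug 5, 2004 (end of the 16-day waiting period, which began when Form R-1 is filed on Jul 20, 2004) gives a deadline of Sep 23, 2004; Aug 23, 2004 is within that limit.
Step 3 — counting 69 days from Aug 23, 2004 (when the supplementary schedule is filed) gives a deadline of Oct 31, 2004; done Sep 18, 2004 — timely.
Step 4 — counting 5 days from Sep 18, 2004 (when the auditor's consent is delivered) gives a deadline of Sep 23, 2004; done Sep 26, 2004 — 3 days late.
No need to go further; step 4 was not satisfied.

No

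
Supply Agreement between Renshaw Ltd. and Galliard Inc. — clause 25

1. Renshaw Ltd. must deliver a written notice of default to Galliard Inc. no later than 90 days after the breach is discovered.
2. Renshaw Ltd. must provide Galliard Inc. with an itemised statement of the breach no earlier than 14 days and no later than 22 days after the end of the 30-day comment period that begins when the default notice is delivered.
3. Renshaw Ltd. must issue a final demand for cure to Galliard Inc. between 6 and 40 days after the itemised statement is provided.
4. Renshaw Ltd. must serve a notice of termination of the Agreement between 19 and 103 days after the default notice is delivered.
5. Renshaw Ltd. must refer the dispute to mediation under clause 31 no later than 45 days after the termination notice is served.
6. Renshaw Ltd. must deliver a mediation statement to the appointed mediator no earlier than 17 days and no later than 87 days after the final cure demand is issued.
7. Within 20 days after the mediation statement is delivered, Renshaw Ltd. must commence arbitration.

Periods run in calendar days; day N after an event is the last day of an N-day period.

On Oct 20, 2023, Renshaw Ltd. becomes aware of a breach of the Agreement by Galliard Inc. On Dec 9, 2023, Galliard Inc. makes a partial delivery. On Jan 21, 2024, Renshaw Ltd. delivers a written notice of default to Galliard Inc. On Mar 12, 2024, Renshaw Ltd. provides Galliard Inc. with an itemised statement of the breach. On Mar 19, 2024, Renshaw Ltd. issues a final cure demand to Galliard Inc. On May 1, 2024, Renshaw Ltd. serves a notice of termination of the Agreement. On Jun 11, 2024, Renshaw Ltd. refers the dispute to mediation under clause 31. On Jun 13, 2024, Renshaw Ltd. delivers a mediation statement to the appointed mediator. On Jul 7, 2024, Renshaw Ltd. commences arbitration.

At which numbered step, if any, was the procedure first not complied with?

(1) due by Oct 20, 2023 + 90 days = Jan 18, 2024; done Jan 21, 2024 — 3 days late.
No need to go further; step 1 was not satisfied.

Step 1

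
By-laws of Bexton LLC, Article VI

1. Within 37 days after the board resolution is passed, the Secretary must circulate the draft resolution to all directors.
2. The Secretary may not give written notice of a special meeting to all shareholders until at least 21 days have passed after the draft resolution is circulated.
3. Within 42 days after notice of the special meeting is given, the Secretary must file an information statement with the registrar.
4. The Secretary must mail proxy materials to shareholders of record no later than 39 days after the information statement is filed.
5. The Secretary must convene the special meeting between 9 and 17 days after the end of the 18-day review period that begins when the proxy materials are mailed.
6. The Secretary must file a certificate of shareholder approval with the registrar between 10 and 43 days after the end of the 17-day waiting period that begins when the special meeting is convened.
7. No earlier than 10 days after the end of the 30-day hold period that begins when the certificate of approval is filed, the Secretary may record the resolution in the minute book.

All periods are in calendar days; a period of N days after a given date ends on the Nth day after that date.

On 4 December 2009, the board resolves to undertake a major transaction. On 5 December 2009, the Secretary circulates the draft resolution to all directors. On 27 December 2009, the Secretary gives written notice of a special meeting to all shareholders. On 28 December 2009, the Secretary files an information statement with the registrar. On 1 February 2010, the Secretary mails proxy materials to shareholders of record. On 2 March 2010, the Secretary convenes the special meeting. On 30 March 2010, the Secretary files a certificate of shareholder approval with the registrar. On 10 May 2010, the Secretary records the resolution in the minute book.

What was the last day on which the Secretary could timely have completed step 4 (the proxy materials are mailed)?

Step 4 runs from 28 December 2009, when the information statement is filed. 39 days after 28 December 2009 is 5 February 2010.

5 February 2010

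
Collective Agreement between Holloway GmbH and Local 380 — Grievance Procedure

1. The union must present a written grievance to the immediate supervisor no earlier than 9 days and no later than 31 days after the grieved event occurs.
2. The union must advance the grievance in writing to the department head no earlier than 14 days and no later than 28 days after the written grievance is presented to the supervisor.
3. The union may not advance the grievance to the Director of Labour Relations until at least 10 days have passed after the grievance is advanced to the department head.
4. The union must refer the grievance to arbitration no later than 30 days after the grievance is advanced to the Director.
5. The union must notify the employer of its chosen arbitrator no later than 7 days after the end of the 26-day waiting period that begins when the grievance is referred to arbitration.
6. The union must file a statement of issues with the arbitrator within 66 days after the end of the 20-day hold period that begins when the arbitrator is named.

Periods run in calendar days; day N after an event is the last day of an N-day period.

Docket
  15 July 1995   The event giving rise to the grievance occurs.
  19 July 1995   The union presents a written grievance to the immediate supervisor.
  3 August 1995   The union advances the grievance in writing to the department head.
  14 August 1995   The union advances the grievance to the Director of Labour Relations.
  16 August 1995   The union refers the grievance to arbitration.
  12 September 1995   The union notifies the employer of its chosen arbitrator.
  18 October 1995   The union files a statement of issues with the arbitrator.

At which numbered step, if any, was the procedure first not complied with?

Step 1 — 9 and 31 days from 15 July 1995 (when the grieved event occurs) are 24 July 1995 and 15 August 1995 respectively; done 19 July 1995 — 5 days before the window opened.

Step 1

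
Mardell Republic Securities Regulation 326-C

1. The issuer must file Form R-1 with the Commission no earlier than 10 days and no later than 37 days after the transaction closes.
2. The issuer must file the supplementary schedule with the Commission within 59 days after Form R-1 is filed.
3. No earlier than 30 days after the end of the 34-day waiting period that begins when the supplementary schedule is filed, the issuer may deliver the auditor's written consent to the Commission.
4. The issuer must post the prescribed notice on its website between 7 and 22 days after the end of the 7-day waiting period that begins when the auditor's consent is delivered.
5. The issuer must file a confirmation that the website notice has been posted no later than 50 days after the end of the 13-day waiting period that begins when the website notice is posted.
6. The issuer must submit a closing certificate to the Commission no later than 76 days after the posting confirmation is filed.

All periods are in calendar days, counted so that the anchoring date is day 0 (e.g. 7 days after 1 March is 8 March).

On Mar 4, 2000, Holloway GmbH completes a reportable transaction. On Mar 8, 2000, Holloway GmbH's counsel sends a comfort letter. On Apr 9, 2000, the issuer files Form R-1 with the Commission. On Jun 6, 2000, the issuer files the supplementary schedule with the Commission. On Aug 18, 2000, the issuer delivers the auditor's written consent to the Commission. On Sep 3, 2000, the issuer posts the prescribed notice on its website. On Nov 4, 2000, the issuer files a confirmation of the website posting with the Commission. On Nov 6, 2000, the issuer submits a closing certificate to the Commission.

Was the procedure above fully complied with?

(1) the permitted window runs from Mar 4, 2000 + 10 = Mar 14, 2000 to Mar 4, 2000 + 37 = Apr 10, 2000; done Apr 9, 2000, which is between those dates.
(2) due by Apr 9, 2000 + 59 days = Jun 7, 2000; Jun 6, 2000 is within that limit.
(3) permitted from Jul 10, 2000 + 30 days = Aug 9, 2000 onward; Aug 18, 2000 is on or after that date.
(4) the permitted window runs from Aug 25, 2000 + 7 = Sep 1, 2000 to Aug 25, 2000 + 22 = Sep 16, 2000; done Sep 3, 2000, which is between those dates.
(5) due by Sep 16, 2000 + 50 days = Nov 5, 2000; completed Nov 4, 2000, before the deadline.
(6) due by Nov 4, 2000 + 76 days = Jan 19, 2001; done Nov 6, 2000 — timely.

Yes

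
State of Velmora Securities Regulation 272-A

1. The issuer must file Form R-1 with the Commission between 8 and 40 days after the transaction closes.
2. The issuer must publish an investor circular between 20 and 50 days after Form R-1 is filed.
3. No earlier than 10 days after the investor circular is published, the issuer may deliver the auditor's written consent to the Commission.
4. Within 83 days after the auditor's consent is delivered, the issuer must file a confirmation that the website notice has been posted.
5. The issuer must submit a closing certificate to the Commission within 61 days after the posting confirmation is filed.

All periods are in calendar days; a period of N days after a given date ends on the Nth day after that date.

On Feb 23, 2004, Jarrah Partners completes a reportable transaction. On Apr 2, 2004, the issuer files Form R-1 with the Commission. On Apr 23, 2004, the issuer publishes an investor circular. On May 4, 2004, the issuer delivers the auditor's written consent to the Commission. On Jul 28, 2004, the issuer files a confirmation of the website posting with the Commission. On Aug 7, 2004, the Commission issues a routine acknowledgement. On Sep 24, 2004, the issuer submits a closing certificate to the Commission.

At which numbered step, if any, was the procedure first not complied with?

(1) the permitted window runs from Feb 23, 2004 + 8 = Mar 2, 2004 to Feb 23, 2004 + 40 = Apr 3, 2004; Apr 2, 2004 falls inside that range.
(2) the permitted window runs from Apr 2, 2004 + 20 = Apr 22, 2004 to Apr 2, 2004 + 50 = May 22, 2004; Apr 23, 2004 falls inside that range.
(3) permitted from Apr 23, 2004 + 10 days = May 3, 2004 onward; done May 4, 2004, after the minimum wait.
(4) due by May 4, 2004 + 83 days = Jul 26, 2004; Jul 28, 2004 misses that deadline by 2 days.
No need to go further; step 4 was not satisfied.

Step 4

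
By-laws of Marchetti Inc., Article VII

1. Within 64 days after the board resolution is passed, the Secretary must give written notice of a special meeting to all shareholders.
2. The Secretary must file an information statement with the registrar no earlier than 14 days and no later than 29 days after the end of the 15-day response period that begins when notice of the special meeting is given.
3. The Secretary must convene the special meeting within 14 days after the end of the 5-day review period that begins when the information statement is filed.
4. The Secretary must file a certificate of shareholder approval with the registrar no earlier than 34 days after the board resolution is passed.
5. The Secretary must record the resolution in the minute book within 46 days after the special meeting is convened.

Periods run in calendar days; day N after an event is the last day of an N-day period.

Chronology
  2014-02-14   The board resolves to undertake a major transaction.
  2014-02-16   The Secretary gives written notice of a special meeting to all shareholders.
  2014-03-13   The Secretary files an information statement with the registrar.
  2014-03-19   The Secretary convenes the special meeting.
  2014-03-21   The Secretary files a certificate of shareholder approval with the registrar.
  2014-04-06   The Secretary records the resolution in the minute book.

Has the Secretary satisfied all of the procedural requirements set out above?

Step 1 — counting 64 days from 2014-02-14 (when the board resolution is passed) gives a deadline of 2014-04-19; completed 2014-02-16, before the deadline.
Step 2 — 14 and 29 days from 2014-03-03 (end of the 15-day response period, which began when notice of the special meeting is given on 2014-02-16) are 2014-03-17 and 2014-04-01 respectively; done 2014-03-13 — 4 days before the window opened.
Later steps need not be reached.

No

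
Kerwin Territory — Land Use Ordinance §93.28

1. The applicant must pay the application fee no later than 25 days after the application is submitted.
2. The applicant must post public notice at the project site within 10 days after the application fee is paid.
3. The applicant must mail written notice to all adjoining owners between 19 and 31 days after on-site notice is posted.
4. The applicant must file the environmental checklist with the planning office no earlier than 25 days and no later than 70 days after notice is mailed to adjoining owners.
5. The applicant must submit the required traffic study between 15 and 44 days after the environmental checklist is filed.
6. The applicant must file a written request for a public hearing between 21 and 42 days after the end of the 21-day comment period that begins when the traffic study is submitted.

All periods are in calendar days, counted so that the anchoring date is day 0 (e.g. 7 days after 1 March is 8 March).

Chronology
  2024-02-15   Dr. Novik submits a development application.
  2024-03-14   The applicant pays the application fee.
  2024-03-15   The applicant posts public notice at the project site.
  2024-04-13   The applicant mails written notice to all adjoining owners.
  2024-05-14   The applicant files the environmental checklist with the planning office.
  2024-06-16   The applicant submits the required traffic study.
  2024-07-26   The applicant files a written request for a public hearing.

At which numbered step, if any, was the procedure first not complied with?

Step 1 — counting 25 days from 2024-02-15 (when the application is submitted) gives a deadline of 2024-03-11; not done until 2024-03-14, 3 days after the deadline.
No need to go further; step 1 was not satisfied.

Step 1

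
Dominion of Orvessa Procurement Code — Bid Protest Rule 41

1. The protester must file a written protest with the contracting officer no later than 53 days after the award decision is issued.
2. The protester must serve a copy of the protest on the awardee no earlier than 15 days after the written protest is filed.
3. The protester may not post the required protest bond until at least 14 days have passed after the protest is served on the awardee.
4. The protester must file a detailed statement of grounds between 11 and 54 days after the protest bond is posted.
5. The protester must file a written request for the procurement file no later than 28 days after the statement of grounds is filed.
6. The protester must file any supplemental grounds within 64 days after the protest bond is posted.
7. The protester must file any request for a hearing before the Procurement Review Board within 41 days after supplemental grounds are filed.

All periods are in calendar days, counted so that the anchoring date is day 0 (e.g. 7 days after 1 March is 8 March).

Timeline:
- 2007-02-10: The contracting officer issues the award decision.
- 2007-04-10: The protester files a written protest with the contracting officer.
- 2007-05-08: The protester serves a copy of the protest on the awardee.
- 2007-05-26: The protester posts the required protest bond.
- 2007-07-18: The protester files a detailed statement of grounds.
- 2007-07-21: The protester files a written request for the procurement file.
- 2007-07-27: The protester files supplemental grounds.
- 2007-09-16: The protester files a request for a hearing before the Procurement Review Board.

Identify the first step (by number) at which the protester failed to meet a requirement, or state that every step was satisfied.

Step 1

Step 1: 53 days after 2007-02-10 (when the award decision is issued) is 2007-04-04; not done until 2007-04-10, 6 days after the deadline.
The procedure was therefore not followed at step 1.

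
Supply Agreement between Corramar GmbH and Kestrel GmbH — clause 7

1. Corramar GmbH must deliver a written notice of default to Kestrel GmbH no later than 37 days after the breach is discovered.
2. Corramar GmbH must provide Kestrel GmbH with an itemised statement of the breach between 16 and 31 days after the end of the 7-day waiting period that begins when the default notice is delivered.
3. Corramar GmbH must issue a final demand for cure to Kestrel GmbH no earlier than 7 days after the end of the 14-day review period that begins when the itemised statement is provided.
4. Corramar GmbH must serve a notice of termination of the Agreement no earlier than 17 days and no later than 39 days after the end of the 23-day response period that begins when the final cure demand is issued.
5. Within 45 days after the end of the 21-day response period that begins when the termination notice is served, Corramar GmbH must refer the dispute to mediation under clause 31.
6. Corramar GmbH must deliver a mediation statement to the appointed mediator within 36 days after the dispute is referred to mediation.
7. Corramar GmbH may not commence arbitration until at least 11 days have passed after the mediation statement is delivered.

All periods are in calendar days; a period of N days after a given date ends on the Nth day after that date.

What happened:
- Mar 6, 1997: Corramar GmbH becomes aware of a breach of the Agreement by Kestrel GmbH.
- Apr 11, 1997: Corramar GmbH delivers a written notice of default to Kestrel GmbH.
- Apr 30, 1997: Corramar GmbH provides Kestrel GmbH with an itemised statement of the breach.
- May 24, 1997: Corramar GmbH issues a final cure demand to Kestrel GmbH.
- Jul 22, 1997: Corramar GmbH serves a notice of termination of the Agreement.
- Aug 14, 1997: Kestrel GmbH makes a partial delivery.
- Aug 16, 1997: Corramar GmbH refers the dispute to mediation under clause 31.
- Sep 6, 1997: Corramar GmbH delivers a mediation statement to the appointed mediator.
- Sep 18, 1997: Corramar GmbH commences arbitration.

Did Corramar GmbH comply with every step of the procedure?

(1) due by Mar 6, 1997 + 37 days = Apr 12, 1997; done Apr 11, 1997 — timely.
(2) the permitted window runs from Apr 18, 1997 + 16 = May 4, 1997 to Apr 18, 1997 + 31 = May 19, 1997; done Apr 30, 1997 — 4 days before the window opened.

No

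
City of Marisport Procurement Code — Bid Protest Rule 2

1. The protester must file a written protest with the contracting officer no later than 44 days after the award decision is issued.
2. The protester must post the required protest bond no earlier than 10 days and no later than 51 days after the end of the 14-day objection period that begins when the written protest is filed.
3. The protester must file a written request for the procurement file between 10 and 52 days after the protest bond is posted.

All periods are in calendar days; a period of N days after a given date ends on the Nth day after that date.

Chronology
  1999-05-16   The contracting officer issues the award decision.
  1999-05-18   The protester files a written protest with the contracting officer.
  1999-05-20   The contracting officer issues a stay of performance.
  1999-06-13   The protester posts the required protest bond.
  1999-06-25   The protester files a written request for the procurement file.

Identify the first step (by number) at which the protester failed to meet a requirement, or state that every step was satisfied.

None — every step was satisfied

Step 1 — counting 44 days from 1999-05-16 (when the award decision is issued) gives a deadline of 1999-06-29; completed 1999-05-18, before the deadline.
Step 2 — 10 and 51 days from 1999-06-01 (end of the 14-day objection period, which began when the written protest is filed on 1999-05-18) are 1999-06-11 and 1999-07-22 respectively; done 1999-06-13 — within the window.
Step 3 — 10 and 52 days from 1999-06-13 (when the protest bond is posted) are 1999-06-23 and 1999-08-04 respectively; 1999-06-25 falls inside that range.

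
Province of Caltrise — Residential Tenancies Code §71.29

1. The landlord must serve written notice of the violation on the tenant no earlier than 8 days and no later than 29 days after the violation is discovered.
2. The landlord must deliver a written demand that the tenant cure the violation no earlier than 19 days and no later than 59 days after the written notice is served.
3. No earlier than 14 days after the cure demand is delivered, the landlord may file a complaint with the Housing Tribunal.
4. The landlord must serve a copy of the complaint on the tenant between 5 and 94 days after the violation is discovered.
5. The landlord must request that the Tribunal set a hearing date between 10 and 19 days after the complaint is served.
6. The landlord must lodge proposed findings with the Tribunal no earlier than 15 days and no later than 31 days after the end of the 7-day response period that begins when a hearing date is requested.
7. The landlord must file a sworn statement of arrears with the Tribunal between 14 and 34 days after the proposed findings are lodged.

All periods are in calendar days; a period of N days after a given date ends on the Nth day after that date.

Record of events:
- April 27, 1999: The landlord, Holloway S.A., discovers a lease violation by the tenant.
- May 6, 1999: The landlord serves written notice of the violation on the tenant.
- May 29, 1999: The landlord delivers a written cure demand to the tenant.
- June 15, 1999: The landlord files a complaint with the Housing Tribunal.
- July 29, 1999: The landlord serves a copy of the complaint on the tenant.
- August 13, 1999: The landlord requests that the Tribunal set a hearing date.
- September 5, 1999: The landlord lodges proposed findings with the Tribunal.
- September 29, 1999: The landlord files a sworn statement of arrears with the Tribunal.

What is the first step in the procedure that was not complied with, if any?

(1) the permitted window runs from April 27, 1999 + 8 = May 5, 1999 to April 27, 1999 + 29 = May 26, 1999; done May 6, 1999, which is between those dates.
(2) the permitted window runs from May 6, 1999 + 19 = May 25, 1999 to May 6, 1999 + 59 = July 4, 1999; done May 29, 1999 — within the window.
(3) permitted from May 29, 1999 + 14 days = June 12, 1999 onward; June 15, 1999 is on or after that date.
(4) the permitted window runs from April 27, 1999 + 5 = May 2, 1999 to April 27, 1999 + 94 = July 30, 1999; done July 29, 1999, which is between those dates.
(5) the permitted window runs from July 29, 1999 + 10 = August 8, 1999 to July 29, 1999 + 19 = August 17, 1999; done August 13, 1999, which is between those dates.
(6) the permitted window runs from August 20, 1999 + 15 = September 4, 1999 to August 20, 1999 + 31 = September 20, 1999; September 5, 1999 falls inside that range.
(7) the permitted window runs from September 5, 1999 + 14 = September 19, 1999 to September 5, 1999 + 34 = October 9, 1999; September 29, 1999 falls inside that range.

None — every step was satisfied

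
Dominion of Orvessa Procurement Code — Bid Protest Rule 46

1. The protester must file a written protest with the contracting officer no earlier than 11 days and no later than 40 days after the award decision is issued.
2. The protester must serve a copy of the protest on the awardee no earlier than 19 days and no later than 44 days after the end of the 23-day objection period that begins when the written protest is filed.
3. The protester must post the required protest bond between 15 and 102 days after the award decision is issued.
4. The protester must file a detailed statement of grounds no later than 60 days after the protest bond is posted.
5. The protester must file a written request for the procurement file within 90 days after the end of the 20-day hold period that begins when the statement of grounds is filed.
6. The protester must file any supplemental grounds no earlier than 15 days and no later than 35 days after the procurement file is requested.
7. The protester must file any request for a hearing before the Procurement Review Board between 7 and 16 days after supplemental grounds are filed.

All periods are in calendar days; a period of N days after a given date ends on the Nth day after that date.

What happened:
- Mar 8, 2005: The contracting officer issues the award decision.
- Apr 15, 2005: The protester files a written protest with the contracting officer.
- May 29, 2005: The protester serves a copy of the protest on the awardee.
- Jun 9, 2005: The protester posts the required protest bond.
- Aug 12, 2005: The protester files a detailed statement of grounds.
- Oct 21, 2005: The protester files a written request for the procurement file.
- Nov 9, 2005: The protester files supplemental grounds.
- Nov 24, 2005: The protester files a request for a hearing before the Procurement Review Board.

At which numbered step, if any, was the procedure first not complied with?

Step 1: the window is 11–40 days after Mar 8, 2005 (when the award decision is issued), so Mar 19, 2005 through Apr 17, 2005; done Apr 15, 2005 — within the window.
Step 2: the window is 19–44 days after May 8, 2005 (end of the 23-day objection period, which began when the written protest is filed on Apr 15, 2005), so May 27, 2005 through Jun 21, 2005; done May 29, 2005, which is between those dates.
Step 3: the window is 15–102 days after Mar 8, 2005 (when the award decision is issued), so Mar 23, 2005 through Jun 18, 2005; Jun 9, 2005 falls inside that range.
Step 4: 60 days after Jun 9, 2005 (when the protest bond is posted) is Aug 8, 2005; done Aug 12, 2005 — 4 days late.
No need to go further; step 4 was not satisfied.

Step 4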